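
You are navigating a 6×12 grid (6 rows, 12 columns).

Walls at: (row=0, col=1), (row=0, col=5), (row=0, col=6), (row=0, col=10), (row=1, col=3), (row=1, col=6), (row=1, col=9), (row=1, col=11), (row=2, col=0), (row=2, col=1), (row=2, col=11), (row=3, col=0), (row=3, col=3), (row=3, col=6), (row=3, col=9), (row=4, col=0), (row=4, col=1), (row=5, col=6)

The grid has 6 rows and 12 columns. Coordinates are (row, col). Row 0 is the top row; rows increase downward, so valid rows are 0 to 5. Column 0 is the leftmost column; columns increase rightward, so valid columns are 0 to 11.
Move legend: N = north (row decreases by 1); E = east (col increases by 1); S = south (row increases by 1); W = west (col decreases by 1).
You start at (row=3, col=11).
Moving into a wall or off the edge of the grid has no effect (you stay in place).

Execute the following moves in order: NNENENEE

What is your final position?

Answer: Final position: (row=3, col=11)

Derivation:
Start: (row=3, col=11)
  N (north): blocked, stay at (row=3, col=11)
  N (north): blocked, stay at (row=3, col=11)
  E (east): blocked, stay at (row=3, col=11)
  N (north): blocked, stay at (row=3, col=11)
  E (east): blocked, stay at (row=3, col=11)
  N (north): blocked, stay at (row=3, col=11)
  E (east): blocked, stay at (row=3, col=11)
  E (east): blocked, stay at (row=3, col=11)
Final: (row=3, col=11)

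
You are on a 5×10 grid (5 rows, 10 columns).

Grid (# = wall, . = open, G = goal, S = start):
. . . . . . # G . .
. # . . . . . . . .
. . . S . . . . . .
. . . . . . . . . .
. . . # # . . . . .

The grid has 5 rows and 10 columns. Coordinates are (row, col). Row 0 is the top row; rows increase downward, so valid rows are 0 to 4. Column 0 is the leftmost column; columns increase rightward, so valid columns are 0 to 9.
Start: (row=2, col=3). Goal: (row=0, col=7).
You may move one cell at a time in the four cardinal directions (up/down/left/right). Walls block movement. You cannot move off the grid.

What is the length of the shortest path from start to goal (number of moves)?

BFS from (row=2, col=3) until reaching (row=0, col=7):
  Distance 0: (row=2, col=3)
  Distance 1: (row=1, col=3), (row=2, col=2), (row=2, col=4), (row=3, col=3)
  Distance 2: (row=0, col=3), (row=1, col=2), (row=1, col=4), (row=2, col=1), (row=2, col=5), (row=3, col=2), (row=3, col=4)
  Distance 3: (row=0, col=2), (row=0, col=4), (row=1, col=5), (row=2, col=0), (row=2, col=6), (row=3, col=1), (row=3, col=5), (row=4, col=2)
  Distance 4: (row=0, col=1), (row=0, col=5), (row=1, col=0), (row=1, col=6), (row=2, col=7), (row=3, col=0), (row=3, col=6), (row=4, col=1), (row=4, col=5)
  Distance 5: (row=0, col=0), (row=1, col=7), (row=2, col=8), (row=3, col=7), (row=4, col=0), (row=4, col=6)
  Distance 6: (row=0, col=7), (row=1, col=8), (row=2, col=9), (row=3, col=8), (row=4, col=7)  <- goal reached here
One shortest path (6 moves): (row=2, col=3) -> (row=2, col=4) -> (row=2, col=5) -> (row=2, col=6) -> (row=2, col=7) -> (row=1, col=7) -> (row=0, col=7)

Answer: Shortest path length: 6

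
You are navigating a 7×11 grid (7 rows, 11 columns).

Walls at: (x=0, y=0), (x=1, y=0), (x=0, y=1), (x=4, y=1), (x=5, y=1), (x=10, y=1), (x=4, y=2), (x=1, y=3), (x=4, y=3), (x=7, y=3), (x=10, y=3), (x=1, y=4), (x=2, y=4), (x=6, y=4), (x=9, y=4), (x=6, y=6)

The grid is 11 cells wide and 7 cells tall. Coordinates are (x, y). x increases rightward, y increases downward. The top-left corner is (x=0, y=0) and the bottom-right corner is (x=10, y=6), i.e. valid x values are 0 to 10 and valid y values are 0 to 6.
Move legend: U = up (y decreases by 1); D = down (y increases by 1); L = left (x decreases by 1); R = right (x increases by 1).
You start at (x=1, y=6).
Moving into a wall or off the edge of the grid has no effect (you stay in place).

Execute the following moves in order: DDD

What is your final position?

Start: (x=1, y=6)
  [×3]D (down): blocked, stay at (x=1, y=6)
Final: (x=1, y=6)

Answer: Final position: (x=1, y=6)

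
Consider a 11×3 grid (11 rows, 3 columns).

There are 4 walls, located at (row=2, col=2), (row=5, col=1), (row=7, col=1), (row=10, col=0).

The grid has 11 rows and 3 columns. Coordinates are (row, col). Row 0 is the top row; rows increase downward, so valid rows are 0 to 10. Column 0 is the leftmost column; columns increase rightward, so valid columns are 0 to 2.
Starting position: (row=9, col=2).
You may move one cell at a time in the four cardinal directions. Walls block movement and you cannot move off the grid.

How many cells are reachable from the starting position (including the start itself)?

Answer: Reachable cells: 29

Derivation:
BFS flood-fill from (row=9, col=2):
  Distance 0: (row=9, col=2)
  Distance 1: (row=8, col=2), (row=9, col=1), (row=10, col=2)
  Distance 2: (row=7, col=2), (row=8, col=1), (row=9, col=0), (row=10, col=1)
  Distance 3: (row=6, col=2), (row=8, col=0)
  Distance 4: (row=5, col=2), (row=6, col=1), (row=7, col=0)
  Distance 5: (row=4, col=2), (row=6, col=0)
  Distance 6: (row=3, col=2), (row=4, col=1), (row=5, col=0)
  Distance 7: (row=3, col=1), (row=4, col=0)
  Distance 8: (row=2, col=1), (row=3, col=0)
  Distance 9: (row=1, col=1), (row=2, col=0)
  Distance 10: (row=0, col=1), (row=1, col=0), (row=1, col=2)
  Distance 11: (row=0, col=0), (row=0, col=2)
Total reachable: 29 (grid has 29 open cells total)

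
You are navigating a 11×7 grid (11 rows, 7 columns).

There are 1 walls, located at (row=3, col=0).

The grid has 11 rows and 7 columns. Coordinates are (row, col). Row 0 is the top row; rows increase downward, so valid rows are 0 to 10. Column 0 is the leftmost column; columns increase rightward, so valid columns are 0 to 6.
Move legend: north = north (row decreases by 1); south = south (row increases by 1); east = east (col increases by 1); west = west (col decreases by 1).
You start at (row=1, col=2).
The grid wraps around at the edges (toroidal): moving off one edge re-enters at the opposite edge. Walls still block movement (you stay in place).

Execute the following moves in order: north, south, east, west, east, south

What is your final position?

Answer: Final position: (row=2, col=3)

Derivation:
Start: (row=1, col=2)
  north (north): (row=1, col=2) -> (row=0, col=2)
  south (south): (row=0, col=2) -> (row=1, col=2)
  east (east): (row=1, col=2) -> (row=1, col=3)
  west (west): (row=1, col=3) -> (row=1, col=2)
  east (east): (row=1, col=2) -> (row=1, col=3)
  south (south): (row=1, col=3) -> (row=2, col=3)
Final: (row=2, col=3)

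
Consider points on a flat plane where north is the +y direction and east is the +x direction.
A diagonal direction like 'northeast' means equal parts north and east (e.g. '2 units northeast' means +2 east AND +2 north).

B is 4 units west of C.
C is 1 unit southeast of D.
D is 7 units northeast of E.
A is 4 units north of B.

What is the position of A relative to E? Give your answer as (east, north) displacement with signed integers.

Place E at the origin (east=0, north=0).
  D is 7 units northeast of E: delta (east=+7, north=+7); D at (east=7, north=7).
  C is 1 unit southeast of D: delta (east=+1, north=-1); C at (east=8, north=6).
  B is 4 units west of C: delta (east=-4, north=+0); B at (east=4, north=6).
  A is 4 units north of B: delta (east=+0, north=+4); A at (east=4, north=10).
Therefore A relative to E: (east=4, north=10).

Answer: A is at (east=4, north=10) relative to E.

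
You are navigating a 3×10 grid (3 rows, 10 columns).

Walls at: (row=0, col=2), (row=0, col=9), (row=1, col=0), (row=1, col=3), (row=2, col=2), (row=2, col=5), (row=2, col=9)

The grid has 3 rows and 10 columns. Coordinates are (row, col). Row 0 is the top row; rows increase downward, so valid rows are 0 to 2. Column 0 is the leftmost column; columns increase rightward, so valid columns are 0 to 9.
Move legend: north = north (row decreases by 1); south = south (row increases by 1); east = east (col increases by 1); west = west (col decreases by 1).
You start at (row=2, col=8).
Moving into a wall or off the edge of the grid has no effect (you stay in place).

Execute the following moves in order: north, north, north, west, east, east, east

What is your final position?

Start: (row=2, col=8)
  north (north): (row=2, col=8) -> (row=1, col=8)
  north (north): (row=1, col=8) -> (row=0, col=8)
  north (north): blocked, stay at (row=0, col=8)
  west (west): (row=0, col=8) -> (row=0, col=7)
  east (east): (row=0, col=7) -> (row=0, col=8)
  east (east): blocked, stay at (row=0, col=8)
  east (east): blocked, stay at (row=0, col=8)
Final: (row=0, col=8)

Answer: Final position: (row=0, col=8)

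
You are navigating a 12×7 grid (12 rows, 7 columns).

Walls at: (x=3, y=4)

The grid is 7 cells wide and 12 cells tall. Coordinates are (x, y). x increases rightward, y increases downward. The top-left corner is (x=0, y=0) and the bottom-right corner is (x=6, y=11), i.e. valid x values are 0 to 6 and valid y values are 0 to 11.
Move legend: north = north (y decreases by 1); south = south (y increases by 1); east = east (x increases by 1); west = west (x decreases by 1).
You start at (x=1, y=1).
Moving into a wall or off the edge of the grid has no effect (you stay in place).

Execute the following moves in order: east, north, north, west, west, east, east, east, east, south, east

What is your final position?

Start: (x=1, y=1)
  east (east): (x=1, y=1) -> (x=2, y=1)
  north (north): (x=2, y=1) -> (x=2, y=0)
  north (north): blocked, stay at (x=2, y=0)
  west (west): (x=2, y=0) -> (x=1, y=0)
  west (west): (x=1, y=0) -> (x=0, y=0)
  east (east): (x=0, y=0) -> (x=1, y=0)
  east (east): (x=1, y=0) -> (x=2, y=0)
  east (east): (x=2, y=0) -> (x=3, y=0)
  east (east): (x=3, y=0) -> (x=4, y=0)
  south (south): (x=4, y=0) -> (x=4, y=1)
  east (east): (x=4, y=1) -> (x=5, y=1)
Final: (x=5, y=1)

Answer: Final position: (x=5, y=1)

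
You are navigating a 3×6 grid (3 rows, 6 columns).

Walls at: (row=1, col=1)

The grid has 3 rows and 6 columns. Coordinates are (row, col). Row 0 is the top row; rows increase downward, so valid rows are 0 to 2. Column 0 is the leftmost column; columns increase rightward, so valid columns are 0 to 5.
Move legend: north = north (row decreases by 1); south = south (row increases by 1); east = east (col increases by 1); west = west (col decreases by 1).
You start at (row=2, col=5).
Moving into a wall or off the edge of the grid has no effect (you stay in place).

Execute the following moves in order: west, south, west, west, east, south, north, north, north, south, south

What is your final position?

Start: (row=2, col=5)
  west (west): (row=2, col=5) -> (row=2, col=4)
  south (south): blocked, stay at (row=2, col=4)
  west (west): (row=2, col=4) -> (row=2, col=3)
  west (west): (row=2, col=3) -> (row=2, col=2)
  east (east): (row=2, col=2) -> (row=2, col=3)
  south (south): blocked, stay at (row=2, col=3)
  north (north): (row=2, col=3) -> (row=1, col=3)
  north (north): (row=1, col=3) -> (row=0, col=3)
  north (north): blocked, stay at (row=0, col=3)
  south (south): (row=0, col=3) -> (row=1, col=3)
  south (south): (row=1, col=3) -> (row=2, col=3)
Final: (row=2, col=3)

Answer: Final position: (row=2, col=3)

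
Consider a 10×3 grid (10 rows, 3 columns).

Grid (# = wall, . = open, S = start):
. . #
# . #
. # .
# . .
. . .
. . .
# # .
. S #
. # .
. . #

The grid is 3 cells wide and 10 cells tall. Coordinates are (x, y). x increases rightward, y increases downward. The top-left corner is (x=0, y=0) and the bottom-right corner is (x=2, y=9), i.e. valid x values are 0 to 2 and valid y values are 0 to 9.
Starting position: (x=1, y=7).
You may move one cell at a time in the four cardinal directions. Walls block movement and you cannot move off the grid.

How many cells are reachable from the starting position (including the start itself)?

BFS flood-fill from (x=1, y=7):
  Distance 0: (x=1, y=7)
  Distance 1: (x=0, y=7)
  Distance 2: (x=0, y=8)
  Distance 3: (x=0, y=9)
  Distance 4: (x=1, y=9)
Total reachable: 5 (grid has 20 open cells total)

Answer: Reachable cells: 5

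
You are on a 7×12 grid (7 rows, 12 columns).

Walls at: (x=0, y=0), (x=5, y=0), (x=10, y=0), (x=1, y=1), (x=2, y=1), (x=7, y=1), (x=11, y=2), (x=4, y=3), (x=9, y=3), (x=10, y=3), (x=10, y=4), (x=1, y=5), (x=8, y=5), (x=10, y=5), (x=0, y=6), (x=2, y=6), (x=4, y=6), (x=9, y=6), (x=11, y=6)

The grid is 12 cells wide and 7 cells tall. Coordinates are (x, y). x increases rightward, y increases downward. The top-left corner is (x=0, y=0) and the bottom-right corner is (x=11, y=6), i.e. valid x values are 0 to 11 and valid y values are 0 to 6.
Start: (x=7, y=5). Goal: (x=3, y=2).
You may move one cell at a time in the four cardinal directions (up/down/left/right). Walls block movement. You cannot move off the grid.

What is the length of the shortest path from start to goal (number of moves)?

Answer: Shortest path length: 7

Derivation:
BFS from (x=7, y=5) until reaching (x=3, y=2):
  Distance 0: (x=7, y=5)
  Distance 1: (x=7, y=4), (x=6, y=5), (x=7, y=6)
  Distance 2: (x=7, y=3), (x=6, y=4), (x=8, y=4), (x=5, y=5), (x=6, y=6), (x=8, y=6)
  Distance 3: (x=7, y=2), (x=6, y=3), (x=8, y=3), (x=5, y=4), (x=9, y=4), (x=4, y=5), (x=5, y=6)
  Distance 4: (x=6, y=2), (x=8, y=2), (x=5, y=3), (x=4, y=4), (x=3, y=5), (x=9, y=5)
  Distance 5: (x=6, y=1), (x=8, y=1), (x=5, y=2), (x=9, y=2), (x=3, y=4), (x=2, y=5), (x=3, y=6)
  Distance 6: (x=6, y=0), (x=8, y=0), (x=5, y=1), (x=9, y=1), (x=4, y=2), (x=10, y=2), (x=3, y=3), (x=2, y=4)
  Distance 7: (x=7, y=0), (x=9, y=0), (x=4, y=1), (x=10, y=1), (x=3, y=2), (x=2, y=3), (x=1, y=4)  <- goal reached here
One shortest path (7 moves): (x=7, y=5) -> (x=6, y=5) -> (x=5, y=5) -> (x=4, y=5) -> (x=3, y=5) -> (x=3, y=4) -> (x=3, y=3) -> (x=3, y=2)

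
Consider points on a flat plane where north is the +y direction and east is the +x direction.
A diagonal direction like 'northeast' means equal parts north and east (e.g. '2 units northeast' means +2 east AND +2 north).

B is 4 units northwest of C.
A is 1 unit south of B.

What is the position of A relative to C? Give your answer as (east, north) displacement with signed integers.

Answer: A is at (east=-4, north=3) relative to C.

Derivation:
Place C at the origin (east=0, north=0).
  B is 4 units northwest of C: delta (east=-4, north=+4); B at (east=-4, north=4).
  A is 1 unit south of B: delta (east=+0, north=-1); A at (east=-4, north=3).
Therefore A relative to C: (east=-4, north=3).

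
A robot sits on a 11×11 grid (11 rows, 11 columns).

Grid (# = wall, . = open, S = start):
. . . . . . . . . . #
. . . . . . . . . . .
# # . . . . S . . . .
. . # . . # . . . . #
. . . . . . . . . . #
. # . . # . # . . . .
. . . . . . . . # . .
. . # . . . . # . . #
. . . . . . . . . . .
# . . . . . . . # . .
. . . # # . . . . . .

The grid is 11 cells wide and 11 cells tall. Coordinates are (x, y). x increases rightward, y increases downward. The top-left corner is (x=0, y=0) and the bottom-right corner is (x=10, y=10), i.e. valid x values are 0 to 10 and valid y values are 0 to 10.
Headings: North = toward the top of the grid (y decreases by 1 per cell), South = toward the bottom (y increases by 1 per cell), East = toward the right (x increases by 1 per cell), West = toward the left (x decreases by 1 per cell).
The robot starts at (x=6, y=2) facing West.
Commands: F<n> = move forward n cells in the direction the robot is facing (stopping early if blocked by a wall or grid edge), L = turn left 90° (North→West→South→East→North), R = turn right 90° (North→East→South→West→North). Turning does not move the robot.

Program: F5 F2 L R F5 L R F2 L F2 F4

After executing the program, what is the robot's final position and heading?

Answer: Final position: (x=2, y=2), facing South

Derivation:
Start: (x=6, y=2), facing West
  F5: move forward 4/5 (blocked), now at (x=2, y=2)
  F2: move forward 0/2 (blocked), now at (x=2, y=2)
  L: turn left, now facing South
  R: turn right, now facing West
  F5: move forward 0/5 (blocked), now at (x=2, y=2)
  L: turn left, now facing South
  R: turn right, now facing West
  F2: move forward 0/2 (blocked), now at (x=2, y=2)
  L: turn left, now facing South
  F2: move forward 0/2 (blocked), now at (x=2, y=2)
  F4: move forward 0/4 (blocked), now at (x=2, y=2)
Final: (x=2, y=2), facing South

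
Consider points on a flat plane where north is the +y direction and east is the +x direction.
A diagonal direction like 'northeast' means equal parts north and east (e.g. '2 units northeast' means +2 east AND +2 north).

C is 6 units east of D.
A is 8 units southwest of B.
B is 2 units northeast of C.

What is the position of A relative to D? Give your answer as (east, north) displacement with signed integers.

Place D at the origin (east=0, north=0).
  C is 6 units east of D: delta (east=+6, north=+0); C at (east=6, north=0).
  B is 2 units northeast of C: delta (east=+2, north=+2); B at (east=8, north=2).
  A is 8 units southwest of B: delta (east=-8, north=-8); A at (east=0, north=-6).
Therefore A relative to D: (east=0, north=-6).

Answer: A is at (east=0, north=-6) relative to D.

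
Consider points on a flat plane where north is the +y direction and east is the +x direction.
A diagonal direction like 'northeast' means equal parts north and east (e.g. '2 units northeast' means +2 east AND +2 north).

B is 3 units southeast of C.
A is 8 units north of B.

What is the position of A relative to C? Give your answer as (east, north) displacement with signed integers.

Place C at the origin (east=0, north=0).
  B is 3 units southeast of C: delta (east=+3, north=-3); B at (east=3, north=-3).
  A is 8 units north of B: delta (east=+0, north=+8); A at (east=3, north=5).
Therefore A relative to C: (east=3, north=5).

Answer: A is at (east=3, north=5) relative to C.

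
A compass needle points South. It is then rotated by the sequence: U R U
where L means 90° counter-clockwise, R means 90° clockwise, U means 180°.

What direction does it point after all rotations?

Start: South
  U (U-turn (180°)) -> North
  R (right (90° clockwise)) -> East
  U (U-turn (180°)) -> West
Final: West

Answer: Final heading: West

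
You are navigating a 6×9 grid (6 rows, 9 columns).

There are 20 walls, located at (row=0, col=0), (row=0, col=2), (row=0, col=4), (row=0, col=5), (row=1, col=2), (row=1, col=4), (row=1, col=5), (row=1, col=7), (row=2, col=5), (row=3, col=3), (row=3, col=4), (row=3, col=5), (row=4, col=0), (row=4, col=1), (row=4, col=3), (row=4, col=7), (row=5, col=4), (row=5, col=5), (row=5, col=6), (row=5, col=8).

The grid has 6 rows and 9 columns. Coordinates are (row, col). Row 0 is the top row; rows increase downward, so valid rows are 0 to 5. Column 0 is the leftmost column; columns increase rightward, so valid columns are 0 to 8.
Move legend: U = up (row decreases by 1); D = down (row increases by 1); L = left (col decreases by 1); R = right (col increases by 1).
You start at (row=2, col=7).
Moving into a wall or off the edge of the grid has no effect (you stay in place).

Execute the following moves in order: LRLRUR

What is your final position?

Answer: Final position: (row=2, col=8)

Derivation:
Start: (row=2, col=7)
  L (left): (row=2, col=7) -> (row=2, col=6)
  R (right): (row=2, col=6) -> (row=2, col=7)
  L (left): (row=2, col=7) -> (row=2, col=6)
  R (right): (row=2, col=6) -> (row=2, col=7)
  U (up): blocked, stay at (row=2, col=7)
  R (right): (row=2, col=7) -> (row=2, col=8)
Final: (row=2, col=8)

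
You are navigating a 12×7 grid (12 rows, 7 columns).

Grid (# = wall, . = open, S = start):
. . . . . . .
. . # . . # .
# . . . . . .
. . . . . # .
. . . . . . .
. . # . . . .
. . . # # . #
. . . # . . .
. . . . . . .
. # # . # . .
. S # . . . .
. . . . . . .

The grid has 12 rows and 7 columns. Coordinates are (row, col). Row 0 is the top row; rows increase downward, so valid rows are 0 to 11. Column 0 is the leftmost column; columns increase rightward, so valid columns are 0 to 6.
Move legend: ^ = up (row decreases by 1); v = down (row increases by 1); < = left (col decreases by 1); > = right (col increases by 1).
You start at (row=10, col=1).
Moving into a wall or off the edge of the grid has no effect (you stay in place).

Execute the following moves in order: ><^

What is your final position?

Start: (row=10, col=1)
  > (right): blocked, stay at (row=10, col=1)
  < (left): (row=10, col=1) -> (row=10, col=0)
  ^ (up): (row=10, col=0) -> (row=9, col=0)
Final: (row=9, col=0)

Answer: Final position: (row=9, col=0)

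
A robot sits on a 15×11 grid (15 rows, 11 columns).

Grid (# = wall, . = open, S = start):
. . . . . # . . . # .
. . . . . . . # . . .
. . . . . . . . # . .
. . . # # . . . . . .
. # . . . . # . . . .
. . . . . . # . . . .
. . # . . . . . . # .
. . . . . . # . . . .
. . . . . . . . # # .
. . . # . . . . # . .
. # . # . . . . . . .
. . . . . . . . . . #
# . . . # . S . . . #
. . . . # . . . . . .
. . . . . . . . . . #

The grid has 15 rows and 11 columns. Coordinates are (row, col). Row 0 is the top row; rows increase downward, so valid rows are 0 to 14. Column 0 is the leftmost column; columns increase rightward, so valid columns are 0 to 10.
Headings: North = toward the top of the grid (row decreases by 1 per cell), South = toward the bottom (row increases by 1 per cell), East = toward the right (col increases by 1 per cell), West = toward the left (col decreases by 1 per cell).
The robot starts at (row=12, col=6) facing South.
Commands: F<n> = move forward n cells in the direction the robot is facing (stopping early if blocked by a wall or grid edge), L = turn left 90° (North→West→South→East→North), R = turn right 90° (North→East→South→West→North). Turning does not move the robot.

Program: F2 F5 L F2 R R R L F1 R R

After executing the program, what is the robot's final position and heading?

Start: (row=12, col=6), facing South
  F2: move forward 2, now at (row=14, col=6)
  F5: move forward 0/5 (blocked), now at (row=14, col=6)
  L: turn left, now facing East
  F2: move forward 2, now at (row=14, col=8)
  R: turn right, now facing South
  R: turn right, now facing West
  R: turn right, now facing North
  L: turn left, now facing West
  F1: move forward 1, now at (row=14, col=7)
  R: turn right, now facing North
  R: turn right, now facing East
Final: (row=14, col=7), facing East

Answer: Final position: (row=14, col=7), facing East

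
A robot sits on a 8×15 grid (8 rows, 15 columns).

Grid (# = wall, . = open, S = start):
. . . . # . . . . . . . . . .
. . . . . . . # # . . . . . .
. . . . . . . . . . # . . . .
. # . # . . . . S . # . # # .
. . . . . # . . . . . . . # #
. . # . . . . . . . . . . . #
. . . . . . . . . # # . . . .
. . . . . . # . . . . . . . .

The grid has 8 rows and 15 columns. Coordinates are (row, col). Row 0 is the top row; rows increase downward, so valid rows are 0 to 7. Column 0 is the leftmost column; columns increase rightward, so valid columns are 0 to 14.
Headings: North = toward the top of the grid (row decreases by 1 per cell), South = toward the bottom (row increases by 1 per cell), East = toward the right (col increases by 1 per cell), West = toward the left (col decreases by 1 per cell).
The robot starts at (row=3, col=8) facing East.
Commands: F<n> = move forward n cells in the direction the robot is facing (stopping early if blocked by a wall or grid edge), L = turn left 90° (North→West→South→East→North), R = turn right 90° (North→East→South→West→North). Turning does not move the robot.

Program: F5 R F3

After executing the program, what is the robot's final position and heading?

Start: (row=3, col=8), facing East
  F5: move forward 1/5 (blocked), now at (row=3, col=9)
  R: turn right, now facing South
  F3: move forward 2/3 (blocked), now at (row=5, col=9)
Final: (row=5, col=9), facing South

Answer: Final position: (row=5, col=9), facing South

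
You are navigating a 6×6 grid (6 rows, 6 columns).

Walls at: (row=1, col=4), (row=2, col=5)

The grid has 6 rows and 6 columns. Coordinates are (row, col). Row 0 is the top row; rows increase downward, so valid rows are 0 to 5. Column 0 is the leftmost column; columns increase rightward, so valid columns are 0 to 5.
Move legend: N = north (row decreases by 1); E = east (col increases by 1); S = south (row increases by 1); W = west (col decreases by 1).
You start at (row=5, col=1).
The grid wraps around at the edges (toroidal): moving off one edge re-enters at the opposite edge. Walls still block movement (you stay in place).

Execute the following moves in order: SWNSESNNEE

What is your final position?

Answer: Final position: (row=5, col=3)

Derivation:
Start: (row=5, col=1)
  S (south): (row=5, col=1) -> (row=0, col=1)
  W (west): (row=0, col=1) -> (row=0, col=0)
  N (north): (row=0, col=0) -> (row=5, col=0)
  S (south): (row=5, col=0) -> (row=0, col=0)
  E (east): (row=0, col=0) -> (row=0, col=1)
  S (south): (row=0, col=1) -> (row=1, col=1)
  N (north): (row=1, col=1) -> (row=0, col=1)
  N (north): (row=0, col=1) -> (row=5, col=1)
  E (east): (row=5, col=1) -> (row=5, col=2)
  E (east): (row=5, col=2) -> (row=5, col=3)
Final: (row=5, col=3)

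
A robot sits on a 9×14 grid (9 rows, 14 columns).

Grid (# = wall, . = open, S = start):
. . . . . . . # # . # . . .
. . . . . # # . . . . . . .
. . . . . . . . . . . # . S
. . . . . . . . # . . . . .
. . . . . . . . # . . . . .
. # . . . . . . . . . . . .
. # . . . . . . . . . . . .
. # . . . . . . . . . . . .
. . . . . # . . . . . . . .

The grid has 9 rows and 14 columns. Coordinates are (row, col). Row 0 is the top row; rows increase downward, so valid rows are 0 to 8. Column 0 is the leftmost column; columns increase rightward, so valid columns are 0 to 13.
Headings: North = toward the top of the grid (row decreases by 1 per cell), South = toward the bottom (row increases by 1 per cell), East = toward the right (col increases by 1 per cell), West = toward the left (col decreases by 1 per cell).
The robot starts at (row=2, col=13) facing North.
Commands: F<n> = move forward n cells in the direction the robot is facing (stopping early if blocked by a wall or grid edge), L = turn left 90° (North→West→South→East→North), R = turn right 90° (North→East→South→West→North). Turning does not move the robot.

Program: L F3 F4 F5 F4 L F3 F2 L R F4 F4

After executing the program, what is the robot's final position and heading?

Answer: Final position: (row=8, col=12), facing South

Derivation:
Start: (row=2, col=13), facing North
  L: turn left, now facing West
  F3: move forward 1/3 (blocked), now at (row=2, col=12)
  F4: move forward 0/4 (blocked), now at (row=2, col=12)
  F5: move forward 0/5 (blocked), now at (row=2, col=12)
  F4: move forward 0/4 (blocked), now at (row=2, col=12)
  L: turn left, now facing South
  F3: move forward 3, now at (row=5, col=12)
  F2: move forward 2, now at (row=7, col=12)
  L: turn left, now facing East
  R: turn right, now facing South
  F4: move forward 1/4 (blocked), now at (row=8, col=12)
  F4: move forward 0/4 (blocked), now at (row=8, col=12)
Final: (row=8, col=12), facing South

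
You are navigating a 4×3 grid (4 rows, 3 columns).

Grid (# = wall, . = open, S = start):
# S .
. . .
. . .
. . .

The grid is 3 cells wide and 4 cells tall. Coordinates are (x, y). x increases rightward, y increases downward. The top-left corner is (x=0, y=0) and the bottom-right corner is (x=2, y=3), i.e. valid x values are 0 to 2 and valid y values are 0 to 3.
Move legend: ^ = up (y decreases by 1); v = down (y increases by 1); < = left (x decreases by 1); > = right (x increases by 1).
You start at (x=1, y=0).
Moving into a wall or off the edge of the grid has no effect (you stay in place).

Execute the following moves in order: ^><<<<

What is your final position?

Start: (x=1, y=0)
  ^ (up): blocked, stay at (x=1, y=0)
  > (right): (x=1, y=0) -> (x=2, y=0)
  < (left): (x=2, y=0) -> (x=1, y=0)
  [×3]< (left): blocked, stay at (x=1, y=0)
Final: (x=1, y=0)

Answer: Final position: (x=1, y=0)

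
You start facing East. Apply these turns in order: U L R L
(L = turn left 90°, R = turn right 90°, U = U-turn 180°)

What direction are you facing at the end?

Answer: Final heading: South

Derivation:
Start: East
  U (U-turn (180°)) -> West
  L (left (90° counter-clockwise)) -> South
  R (right (90° clockwise)) -> West
  L (left (90° counter-clockwise)) -> South
Final: South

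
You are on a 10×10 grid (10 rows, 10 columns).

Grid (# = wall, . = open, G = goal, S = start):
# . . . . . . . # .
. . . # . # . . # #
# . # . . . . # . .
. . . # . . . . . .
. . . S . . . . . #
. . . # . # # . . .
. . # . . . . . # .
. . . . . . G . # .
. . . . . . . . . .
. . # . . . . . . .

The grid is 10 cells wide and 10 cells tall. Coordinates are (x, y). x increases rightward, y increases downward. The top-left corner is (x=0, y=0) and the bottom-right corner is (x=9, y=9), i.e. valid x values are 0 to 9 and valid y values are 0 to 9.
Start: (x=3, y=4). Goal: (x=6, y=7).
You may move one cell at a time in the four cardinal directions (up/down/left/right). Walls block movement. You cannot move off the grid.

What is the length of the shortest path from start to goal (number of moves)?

BFS from (x=3, y=4) until reaching (x=6, y=7):
  Distance 0: (x=3, y=4)
  Distance 1: (x=2, y=4), (x=4, y=4)
  Distance 2: (x=2, y=3), (x=4, y=3), (x=1, y=4), (x=5, y=4), (x=2, y=5), (x=4, y=5)
  Distance 3: (x=4, y=2), (x=1, y=3), (x=5, y=3), (x=0, y=4), (x=6, y=4), (x=1, y=5), (x=4, y=6)
  Distance 4: (x=4, y=1), (x=1, y=2), (x=3, y=2), (x=5, y=2), (x=0, y=3), (x=6, y=3), (x=7, y=4), (x=0, y=5), (x=1, y=6), (x=3, y=6), (x=5, y=6), (x=4, y=7)
  Distance 5: (x=4, y=0), (x=1, y=1), (x=6, y=2), (x=7, y=3), (x=8, y=4), (x=7, y=5), (x=0, y=6), (x=6, y=6), (x=1, y=7), (x=3, y=7), (x=5, y=7), (x=4, y=8)
  Distance 6: (x=1, y=0), (x=3, y=0), (x=5, y=0), (x=0, y=1), (x=2, y=1), (x=6, y=1), (x=8, y=3), (x=8, y=5), (x=7, y=6), (x=0, y=7), (x=2, y=7), (x=6, y=7), (x=1, y=8), (x=3, y=8), (x=5, y=8), (x=4, y=9)  <- goal reached here
One shortest path (6 moves): (x=3, y=4) -> (x=4, y=4) -> (x=4, y=5) -> (x=4, y=6) -> (x=5, y=6) -> (x=6, y=6) -> (x=6, y=7)

Answer: Shortest path length: 6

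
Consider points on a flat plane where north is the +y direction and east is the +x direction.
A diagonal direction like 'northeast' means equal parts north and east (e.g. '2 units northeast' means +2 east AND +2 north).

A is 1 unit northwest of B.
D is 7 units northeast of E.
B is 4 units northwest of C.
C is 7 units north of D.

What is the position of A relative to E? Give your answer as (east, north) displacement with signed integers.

Answer: A is at (east=2, north=19) relative to E.

Derivation:
Place E at the origin (east=0, north=0).
  D is 7 units northeast of E: delta (east=+7, north=+7); D at (east=7, north=7).
  C is 7 units north of D: delta (east=+0, north=+7); C at (east=7, north=14).
  B is 4 units northwest of C: delta (east=-4, north=+4); B at (east=3, north=18).
  A is 1 unit northwest of B: delta (east=-1, north=+1); A at (east=2, north=19).
Therefore A relative to E: (east=2, north=19).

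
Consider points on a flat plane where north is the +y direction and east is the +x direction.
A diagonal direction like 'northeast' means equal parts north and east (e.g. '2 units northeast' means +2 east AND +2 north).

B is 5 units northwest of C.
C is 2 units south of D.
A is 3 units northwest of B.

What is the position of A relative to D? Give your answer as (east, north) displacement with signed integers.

Place D at the origin (east=0, north=0).
  C is 2 units south of D: delta (east=+0, north=-2); C at (east=0, north=-2).
  B is 5 units northwest of C: delta (east=-5, north=+5); B at (east=-5, north=3).
  A is 3 units northwest of B: delta (east=-3, north=+3); A at (east=-8, north=6).
Therefore A relative to D: (east=-8, north=6).

Answer: A is at (east=-8, north=6) relative to D.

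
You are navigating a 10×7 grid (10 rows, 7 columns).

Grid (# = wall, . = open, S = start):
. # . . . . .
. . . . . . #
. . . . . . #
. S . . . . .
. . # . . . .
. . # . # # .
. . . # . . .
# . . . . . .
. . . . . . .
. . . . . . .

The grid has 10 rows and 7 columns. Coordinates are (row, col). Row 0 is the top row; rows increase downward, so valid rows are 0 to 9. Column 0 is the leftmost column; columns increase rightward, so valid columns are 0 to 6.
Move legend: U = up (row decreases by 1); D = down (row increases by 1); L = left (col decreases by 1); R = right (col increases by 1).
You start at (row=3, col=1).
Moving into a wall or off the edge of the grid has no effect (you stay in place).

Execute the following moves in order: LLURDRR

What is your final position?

Answer: Final position: (row=3, col=3)

Derivation:
Start: (row=3, col=1)
  L (left): (row=3, col=1) -> (row=3, col=0)
  L (left): blocked, stay at (row=3, col=0)
  U (up): (row=3, col=0) -> (row=2, col=0)
  R (right): (row=2, col=0) -> (row=2, col=1)
  D (down): (row=2, col=1) -> (row=3, col=1)
  R (right): (row=3, col=1) -> (row=3, col=2)
  R (right): (row=3, col=2) -> (row=3, col=3)
Final: (row=3, col=3)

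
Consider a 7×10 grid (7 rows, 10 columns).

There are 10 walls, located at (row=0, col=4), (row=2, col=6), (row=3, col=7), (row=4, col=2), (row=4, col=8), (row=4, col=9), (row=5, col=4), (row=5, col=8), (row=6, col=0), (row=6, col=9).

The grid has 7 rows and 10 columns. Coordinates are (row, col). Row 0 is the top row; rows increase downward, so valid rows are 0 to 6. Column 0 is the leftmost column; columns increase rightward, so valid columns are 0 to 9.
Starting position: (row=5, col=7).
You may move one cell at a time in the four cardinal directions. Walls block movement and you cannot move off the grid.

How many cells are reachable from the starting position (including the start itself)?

Answer: Reachable cells: 59

Derivation:
BFS flood-fill from (row=5, col=7):
  Distance 0: (row=5, col=7)
  Distance 1: (row=4, col=7), (row=5, col=6), (row=6, col=7)
  Distance 2: (row=4, col=6), (row=5, col=5), (row=6, col=6), (row=6, col=8)
  Distance 3: (row=3, col=6), (row=4, col=5), (row=6, col=5)
  Distance 4: (row=3, col=5), (row=4, col=4), (row=6, col=4)
  Distance 5: (row=2, col=5), (row=3, col=4), (row=4, col=3), (row=6, col=3)
  Distance 6: (row=1, col=5), (row=2, col=4), (row=3, col=3), (row=5, col=3), (row=6, col=2)
  Distance 7: (row=0, col=5), (row=1, col=4), (row=1, col=6), (row=2, col=3), (row=3, col=2), (row=5, col=2), (row=6, col=1)
  Distance 8: (row=0, col=6), (row=1, col=3), (row=1, col=7), (row=2, col=2), (row=3, col=1), (row=5, col=1)
  Distance 9: (row=0, col=3), (row=0, col=7), (row=1, col=2), (row=1, col=8), (row=2, col=1), (row=2, col=7), (row=3, col=0), (row=4, col=1), (row=5, col=0)
  Distance 10: (row=0, col=2), (row=0, col=8), (row=1, col=1), (row=1, col=9), (row=2, col=0), (row=2, col=8), (row=4, col=0)
  Distance 11: (row=0, col=1), (row=0, col=9), (row=1, col=0), (row=2, col=9), (row=3, col=8)
  Distance 12: (row=0, col=0), (row=3, col=9)
Total reachable: 59 (grid has 60 open cells total)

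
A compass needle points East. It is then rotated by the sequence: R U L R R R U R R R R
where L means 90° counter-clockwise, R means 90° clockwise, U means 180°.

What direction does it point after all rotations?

Start: East
  R (right (90° clockwise)) -> South
  U (U-turn (180°)) -> North
  L (left (90° counter-clockwise)) -> West
  R (right (90° clockwise)) -> North
  R (right (90° clockwise)) -> East
  R (right (90° clockwise)) -> South
  U (U-turn (180°)) -> North
  R (right (90° clockwise)) -> East
  R (right (90° clockwise)) -> South
  R (right (90° clockwise)) -> West
  R (right (90° clockwise)) -> North
Final: North

Answer: Final heading: North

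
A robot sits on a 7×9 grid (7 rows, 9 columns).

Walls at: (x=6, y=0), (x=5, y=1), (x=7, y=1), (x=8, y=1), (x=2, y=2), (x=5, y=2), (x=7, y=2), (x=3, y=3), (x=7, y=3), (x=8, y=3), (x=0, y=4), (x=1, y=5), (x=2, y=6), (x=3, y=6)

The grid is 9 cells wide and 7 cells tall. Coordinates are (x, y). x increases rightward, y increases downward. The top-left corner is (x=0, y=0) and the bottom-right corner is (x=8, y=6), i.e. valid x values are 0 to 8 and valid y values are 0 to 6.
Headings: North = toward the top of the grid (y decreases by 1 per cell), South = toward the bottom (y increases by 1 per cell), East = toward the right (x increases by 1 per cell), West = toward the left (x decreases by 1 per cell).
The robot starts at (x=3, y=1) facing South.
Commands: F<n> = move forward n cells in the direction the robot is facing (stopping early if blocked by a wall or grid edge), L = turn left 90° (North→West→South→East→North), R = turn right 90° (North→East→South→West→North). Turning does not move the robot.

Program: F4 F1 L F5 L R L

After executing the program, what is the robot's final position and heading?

Start: (x=3, y=1), facing South
  F4: move forward 1/4 (blocked), now at (x=3, y=2)
  F1: move forward 0/1 (blocked), now at (x=3, y=2)
  L: turn left, now facing East
  F5: move forward 1/5 (blocked), now at (x=4, y=2)
  L: turn left, now facing North
  R: turn right, now facing East
  L: turn left, now facing North
Final: (x=4, y=2), facing North

Answer: Final position: (x=4, y=2), facing North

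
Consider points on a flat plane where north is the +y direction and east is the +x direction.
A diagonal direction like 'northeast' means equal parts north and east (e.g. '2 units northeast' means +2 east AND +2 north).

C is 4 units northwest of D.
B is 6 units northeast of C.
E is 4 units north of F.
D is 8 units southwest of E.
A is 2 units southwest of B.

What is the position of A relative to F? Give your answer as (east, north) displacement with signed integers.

Place F at the origin (east=0, north=0).
  E is 4 units north of F: delta (east=+0, north=+4); E at (east=0, north=4).
  D is 8 units southwest of E: delta (east=-8, north=-8); D at (east=-8, north=-4).
  C is 4 units northwest of D: delta (east=-4, north=+4); C at (east=-12, north=0).
  B is 6 units northeast of C: delta (east=+6, north=+6); B at (east=-6, north=6).
  A is 2 units southwest of B: delta (east=-2, north=-2); A at (east=-8, north=4).
Therefore A relative to F: (east=-8, north=4).

Answer: A is at (east=-8, north=4) relative to F.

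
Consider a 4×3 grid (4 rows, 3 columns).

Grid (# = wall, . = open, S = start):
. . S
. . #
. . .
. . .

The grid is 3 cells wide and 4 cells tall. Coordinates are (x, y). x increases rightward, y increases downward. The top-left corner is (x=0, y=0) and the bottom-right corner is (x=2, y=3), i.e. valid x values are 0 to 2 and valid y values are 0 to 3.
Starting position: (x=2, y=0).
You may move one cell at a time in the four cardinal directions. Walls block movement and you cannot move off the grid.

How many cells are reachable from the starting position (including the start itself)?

Answer: Reachable cells: 11

Derivation:
BFS flood-fill from (x=2, y=0):
  Distance 0: (x=2, y=0)
  Distance 1: (x=1, y=0)
  Distance 2: (x=0, y=0), (x=1, y=1)
  Distance 3: (x=0, y=1), (x=1, y=2)
  Distance 4: (x=0, y=2), (x=2, y=2), (x=1, y=3)
  Distance 5: (x=0, y=3), (x=2, y=3)
Total reachable: 11 (grid has 11 open cells total)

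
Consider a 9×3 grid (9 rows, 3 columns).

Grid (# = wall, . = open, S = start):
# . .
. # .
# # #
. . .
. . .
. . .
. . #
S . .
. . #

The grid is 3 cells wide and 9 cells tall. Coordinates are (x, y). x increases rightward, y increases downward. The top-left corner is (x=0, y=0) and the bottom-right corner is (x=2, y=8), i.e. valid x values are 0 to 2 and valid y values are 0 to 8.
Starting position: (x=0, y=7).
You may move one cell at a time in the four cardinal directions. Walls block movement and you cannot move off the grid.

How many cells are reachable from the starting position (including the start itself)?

Answer: Reachable cells: 16

Derivation:
BFS flood-fill from (x=0, y=7):
  Distance 0: (x=0, y=7)
  Distance 1: (x=0, y=6), (x=1, y=7), (x=0, y=8)
  Distance 2: (x=0, y=5), (x=1, y=6), (x=2, y=7), (x=1, y=8)
  Distance 3: (x=0, y=4), (x=1, y=5)
  Distance 4: (x=0, y=3), (x=1, y=4), (x=2, y=5)
  Distance 5: (x=1, y=3), (x=2, y=4)
  Distance 6: (x=2, y=3)
Total reachable: 16 (grid has 20 open cells total)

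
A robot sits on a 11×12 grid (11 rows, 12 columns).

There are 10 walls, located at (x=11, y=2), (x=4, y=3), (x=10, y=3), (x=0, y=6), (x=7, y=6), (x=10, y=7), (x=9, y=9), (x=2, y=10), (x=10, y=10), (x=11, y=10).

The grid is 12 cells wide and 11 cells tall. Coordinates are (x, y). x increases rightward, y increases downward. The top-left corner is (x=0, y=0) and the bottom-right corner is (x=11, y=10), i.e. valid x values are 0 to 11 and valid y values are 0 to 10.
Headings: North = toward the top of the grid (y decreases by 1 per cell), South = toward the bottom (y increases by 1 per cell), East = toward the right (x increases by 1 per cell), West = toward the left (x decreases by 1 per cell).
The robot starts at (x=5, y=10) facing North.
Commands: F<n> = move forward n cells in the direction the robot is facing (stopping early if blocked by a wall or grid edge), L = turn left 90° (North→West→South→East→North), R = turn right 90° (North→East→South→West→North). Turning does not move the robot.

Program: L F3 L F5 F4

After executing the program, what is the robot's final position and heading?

Start: (x=5, y=10), facing North
  L: turn left, now facing West
  F3: move forward 2/3 (blocked), now at (x=3, y=10)
  L: turn left, now facing South
  F5: move forward 0/5 (blocked), now at (x=3, y=10)
  F4: move forward 0/4 (blocked), now at (x=3, y=10)
Final: (x=3, y=10), facing South

Answer: Final position: (x=3, y=10), facing South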